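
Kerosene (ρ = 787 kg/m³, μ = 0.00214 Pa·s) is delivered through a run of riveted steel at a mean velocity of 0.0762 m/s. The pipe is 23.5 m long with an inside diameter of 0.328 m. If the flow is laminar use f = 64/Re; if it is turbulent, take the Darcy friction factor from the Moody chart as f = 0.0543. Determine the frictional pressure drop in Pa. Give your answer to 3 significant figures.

Reynolds number Re = ρVD/μ = 787 · 0.0762 · 0.328 / 0.00214 = 9192.
Re > 4000 → turbulent; use the Moody-chart value f = 0.0543.
Darcy-Weisbach: ΔP = f(L/D)(ρV²/2) = 0.0543·(23.5/0.328)·(787·0.0762²/2) = 0.0543·71.65·2.285 = 8.889 Pa.

ΔP ≈ 8.89 Pa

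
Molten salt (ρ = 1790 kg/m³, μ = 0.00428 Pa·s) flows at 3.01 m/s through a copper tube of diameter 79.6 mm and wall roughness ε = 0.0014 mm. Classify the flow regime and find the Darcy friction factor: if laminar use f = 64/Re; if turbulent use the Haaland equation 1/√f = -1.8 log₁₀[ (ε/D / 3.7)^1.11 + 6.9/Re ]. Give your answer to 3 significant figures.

f ≈ 0.0179

Re = ρVD/μ = 1790·3.01·0.0796/0.00428 = 1.002e+05.
Re > 4000 → turbulent. ε/D = 1.4e-06/0.0796 = 1.76e-05; Haaland: 1/√f = -1.8 log₁₀[1.23e-06 + 6.89e-05] = 7.478, so f = 0.01788.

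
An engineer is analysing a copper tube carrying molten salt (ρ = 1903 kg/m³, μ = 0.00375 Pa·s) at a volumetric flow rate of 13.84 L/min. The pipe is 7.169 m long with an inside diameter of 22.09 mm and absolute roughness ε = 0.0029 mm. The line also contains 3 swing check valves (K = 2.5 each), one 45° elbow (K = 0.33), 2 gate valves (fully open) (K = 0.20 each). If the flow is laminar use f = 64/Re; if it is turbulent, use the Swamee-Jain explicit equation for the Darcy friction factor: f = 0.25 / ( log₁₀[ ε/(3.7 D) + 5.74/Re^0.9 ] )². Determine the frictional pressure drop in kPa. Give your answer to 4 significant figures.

ΔP ≈ 6.731 kPa

Q = 13.84 L/min = 13.84/60000 = 0.0002307 m³/s.
Cross-sectional area A = πD²/4 = π(0.02209)²/4 = 0.0003832 m²; mean velocity V = Q/A = 0.0002307/0.0003832 = 0.6019 m/s.
Reynolds number Re = ρVD/μ = 1903 · 0.6019 · 0.02209 / 0.00375 = 6747.
Re > 4000 → turbulent. Relative roughness ε/D = 2.9e-06/0.02209 = 0.000131. Swamee-Jain: f = 0.25/(log₁₀[0.000131/3.7 + 5.74/6747^0.9])² = 0.25/(log₁₀[3.55e-05 + 0.00205])² = 0.25/(-2.68)² = 0.03481.
Total minor-loss coefficient ΣK = 3·2.5 + 1·0.33 + 2·0.2 = 8.23.
ΔP = [f·L/D + ΣK]·(ρV²/2) = [0.03481·7.169/0.02209 + 8.23]·(1903·0.6019²/2) = [11.3 + 8.23]·344.7 = 6731 Pa.
ΔP = 6731 Pa = 6.731 kPa.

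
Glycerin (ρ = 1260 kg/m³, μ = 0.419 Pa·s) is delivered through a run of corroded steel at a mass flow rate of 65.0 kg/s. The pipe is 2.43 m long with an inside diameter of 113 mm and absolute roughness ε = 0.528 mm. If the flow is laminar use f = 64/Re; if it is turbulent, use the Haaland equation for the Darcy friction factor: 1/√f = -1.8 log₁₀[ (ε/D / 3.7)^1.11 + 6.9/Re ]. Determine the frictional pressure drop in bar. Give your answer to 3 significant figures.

ΔP ≈ 0.131 bar

A = πD²/4 = π(0.113)²/4 = 0.01003 m²; mean velocity V = ṁ/(ρA) = 65/(1260 · 0.01003) = 5.144 m/s.
Reynolds number Re = ρVD/μ = 1260 · 5.144 · 0.113 / 0.419 = 1748.
Re < 2300 → laminar flow, so f = 64/Re = 64/1748 = 0.03661 (the turbulent correlation is not needed).
Darcy-Weisbach: ΔP = f(L/D)(ρV²/2) = 0.03661·(2.43/0.113)·(1260·5.144²/2) = 0.03661·21.5·1.667e+04 = 1.313e+04 Pa.
ΔP = 1.313e+04 Pa = 0.131 bar.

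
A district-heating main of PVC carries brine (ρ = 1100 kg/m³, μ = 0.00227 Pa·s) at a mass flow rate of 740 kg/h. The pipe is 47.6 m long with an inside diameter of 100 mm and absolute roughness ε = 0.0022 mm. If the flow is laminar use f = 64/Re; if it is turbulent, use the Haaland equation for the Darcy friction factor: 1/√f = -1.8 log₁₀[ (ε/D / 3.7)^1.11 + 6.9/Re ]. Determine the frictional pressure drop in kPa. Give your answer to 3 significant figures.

ṁ = 740 kg/h = 740/3600 = 0.2056 kg/s.
A = πD²/4 = π(0.1)²/4 = 0.007854 m²; mean velocity V = ṁ/(ρA) = 0.2056/(1100 · 0.007854) = 0.02379 m/s.
Reynolds number Re = ρVD/μ = 1100 · 0.02379 · 0.1 / 0.00227 = 1153.
Re < 2300 → laminar flow, so f = 64/Re = 64/1153 = 0.05551 (the turbulent correlation is not needed).
Darcy-Weisbach: ΔP = f(L/D)(ρV²/2) = 0.05551·(47.6/0.1)·(1100·0.02379²/2) = 0.05551·476·0.3114 = 8.227 Pa.
ΔP = 8.227 Pa = 0.00823 kPa.

ΔP ≈ 0.00823 kPa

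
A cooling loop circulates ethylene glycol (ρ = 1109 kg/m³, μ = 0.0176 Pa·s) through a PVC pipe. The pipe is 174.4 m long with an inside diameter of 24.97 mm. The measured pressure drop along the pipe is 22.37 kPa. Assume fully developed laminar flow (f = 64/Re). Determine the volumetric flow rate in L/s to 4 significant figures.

Q ≈ 0.06954 L/s

For laminar flow, f = 64/Re with Re = ρVD/μ, so Darcy-Weisbach reduces to ΔP = 32μLV/D². Solving for V: V = ΔP·D²/(32μL) = 2.237e+04·(0.02497)²/(32·0.0176·174.4) = 0.142 m/s.
Check: Re = ρVD/μ = 1109·0.142·0.02497/0.0176 = 223.4 < 2300, so the laminar assumption holds.
Q = V·A = 0.142·(π/4·0.02497²) = 6.954e-05 m³/s = 0.06954 L/s.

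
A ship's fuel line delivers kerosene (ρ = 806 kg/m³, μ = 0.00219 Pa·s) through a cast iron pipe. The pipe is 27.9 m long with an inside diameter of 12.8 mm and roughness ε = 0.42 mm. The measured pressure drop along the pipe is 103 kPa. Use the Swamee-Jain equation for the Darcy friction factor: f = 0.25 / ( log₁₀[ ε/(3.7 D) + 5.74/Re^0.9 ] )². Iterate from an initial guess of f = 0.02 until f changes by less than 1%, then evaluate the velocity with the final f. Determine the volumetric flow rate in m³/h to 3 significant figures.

Rearranging Darcy-Weisbach: V = √(2·ΔP·D/(f·L·ρ)). With ε/D = 0.00042/0.0128 = 0.0328, iterate starting from f = 0.02:
  f = 0.02 → V = √(2·1.03e+05·0.0128/(0.02·27.9·806)) = 2.421 m/s; Re = ρVD/μ = 1.141e+04; f → 0.0629
  f = 0.0629 → V = 1.365 m/s; Re = 6432; f → 0.0652
  f = 0.0652 → V = 1.341 m/s; Re = 6317; f → 0.0653
Converged (Δf/f < 1%). With the final f = 0.0653: V = √(2·1.03e+05·0.0128/(0.0653·27.9·806)) = 1.34 m/s.
Q = V·A = 1.34·(π/4·0.0128²) = 0.0001724 m³/s = 0.621 m³/h.

Q ≈ 0.621 m³/h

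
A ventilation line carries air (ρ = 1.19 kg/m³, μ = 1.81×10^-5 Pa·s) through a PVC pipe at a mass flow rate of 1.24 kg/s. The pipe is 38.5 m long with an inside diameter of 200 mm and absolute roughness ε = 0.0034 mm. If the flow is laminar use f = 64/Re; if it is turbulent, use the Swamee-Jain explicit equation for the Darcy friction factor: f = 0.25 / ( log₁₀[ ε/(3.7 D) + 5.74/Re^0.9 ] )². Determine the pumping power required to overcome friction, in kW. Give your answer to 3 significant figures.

P ≈ 1.79 kW

A = πD²/4 = π(0.2)²/4 = 0.03142 m²; mean velocity V = ṁ/(ρA) = 1.24/(1.19 · 0.03142) = 33.17 m/s.
Reynolds number Re = ρVD/μ = 1.19 · 33.17 · 0.2 / 1.81e-05 = 4.361e+05.
Re > 4000 → turbulent. Relative roughness ε/D = 3.4e-06/0.2 = 1.7e-05. Swamee-Jain: f = 0.25/(log₁₀[1.7e-05/3.7 + 5.74/4.361e+05^0.9])² = 0.25/(log₁₀[4.59e-06 + 4.82e-05])² = 0.25/(-4.277)² = 0.01367.
Darcy-Weisbach: ΔP = f(L/D)(ρV²/2) = 0.01367·(38.5/0.2)·(1.19·33.17²/2) = 0.01367·192.5·654.6 = 1722 Pa.
Q = ṁ/ρ = 1.24/1.19 = 1.042 m³/s.
Pumping power P = QΔP = 1.042·1722 = 1794 W = 1.79 kW.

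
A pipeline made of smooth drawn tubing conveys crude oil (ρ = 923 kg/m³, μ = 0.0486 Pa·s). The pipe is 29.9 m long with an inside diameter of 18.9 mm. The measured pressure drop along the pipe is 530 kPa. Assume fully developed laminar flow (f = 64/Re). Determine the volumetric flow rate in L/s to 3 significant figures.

Q ≈ 1.14 L/s

For laminar flow, f = 64/Re with Re = ρVD/μ, so Darcy-Weisbach reduces to ΔP = 32μLV/D². Solving for V: V = ΔP·D²/(32μL) = 5.3e+05·(0.0189)²/(32·0.0486·29.9) = 4.071 m/s.
Check: Re = ρVD/μ = 923·4.071·0.0189/0.0486 = 1461 < 2300, so the laminar assumption holds.
Q = V·A = 4.071·(π/4·0.0189²) = 0.001142 m³/s = 1.14 L/s.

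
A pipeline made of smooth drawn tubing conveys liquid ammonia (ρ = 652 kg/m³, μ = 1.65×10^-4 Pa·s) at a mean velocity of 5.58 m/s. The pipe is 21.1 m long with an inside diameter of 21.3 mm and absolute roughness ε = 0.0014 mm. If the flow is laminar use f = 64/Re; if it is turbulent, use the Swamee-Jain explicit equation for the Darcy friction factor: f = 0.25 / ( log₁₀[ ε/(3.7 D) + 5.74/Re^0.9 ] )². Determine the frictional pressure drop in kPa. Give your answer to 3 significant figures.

ΔP ≈ 142 kPa

Reynolds number Re = ρVD/μ = 652 · 5.58 · 0.0213 / 0.000165 = 4.697e+05.
Re > 4000 → turbulent. Relative roughness ε/D = 1.4e-06/0.0213 = 6.57e-05. Swamee-Jain: f = 0.25/(log₁₀[6.57e-05/3.7 + 5.74/4.697e+05^0.9])² = 0.25/(log₁₀[1.78e-05 + 4.51e-05])² = 0.25/(-4.201)² = 0.01416.
Darcy-Weisbach: ΔP = f(L/D)(ρV²/2) = 0.01416·(21.1/0.0213)·(652·5.58²/2) = 0.01416·990.6·1.015e+04 = 1.424e+05 Pa.
ΔP = 1.424e+05 Pa = 142 kPa.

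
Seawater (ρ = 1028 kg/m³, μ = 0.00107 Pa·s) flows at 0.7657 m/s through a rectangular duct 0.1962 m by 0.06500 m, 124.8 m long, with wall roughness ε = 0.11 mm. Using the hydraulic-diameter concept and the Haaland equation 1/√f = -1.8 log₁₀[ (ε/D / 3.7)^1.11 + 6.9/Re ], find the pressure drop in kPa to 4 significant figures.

ΔP ≈ 8.895 kPa

Hydraulic diameter D_h = 4A/P = 4·(0.1962·0.065)/(2·(0.1962+0.065)) = 0.05101/0.5224 = 0.09765 m.
Re = ρVD_h/μ = 1028·0.7657·0.09765/0.00107 = 7.184e+04.
ε/D_h = 0.00011/0.09765 = 0.00113; Haaland gives 1/√f = -1.8 log₁₀[0.000125+9.61e-05] = 6.58, so f = 0.0231.
ΔP = f(L/D_h)(ρV²/2) = 0.0231·124.8/0.09765·301.4 = 8895 Pa.
ΔP = 8.895 kPa.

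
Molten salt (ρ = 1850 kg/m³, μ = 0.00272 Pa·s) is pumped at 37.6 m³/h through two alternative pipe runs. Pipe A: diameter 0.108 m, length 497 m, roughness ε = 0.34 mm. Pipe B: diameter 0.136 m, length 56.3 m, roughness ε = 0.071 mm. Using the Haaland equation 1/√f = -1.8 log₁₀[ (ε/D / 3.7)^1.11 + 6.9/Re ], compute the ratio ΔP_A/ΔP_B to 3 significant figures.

Pipe A: V = Q/A = 0.01044/0.009161 = 1.14 m/s; Re = 8.375e+04; ε/D = 0.00315; Haaland → f = 0.02792; ΔP_A = f(L/D)(ρV²/2) = 1.545e+05 Pa.
Pipe B: V = Q/A = 0.01044/0.01453 = 0.719 m/s; Re = 6.651e+04; ε/D = 0.000522; Haaland → f = 0.02133; ΔP_B = f(L/D)(ρV²/2) = 4222 Pa.
ΔP_A/ΔP_B = 1.545e+05/4222 = 36.6.

ΔP_A/ΔP_B ≈ 36.6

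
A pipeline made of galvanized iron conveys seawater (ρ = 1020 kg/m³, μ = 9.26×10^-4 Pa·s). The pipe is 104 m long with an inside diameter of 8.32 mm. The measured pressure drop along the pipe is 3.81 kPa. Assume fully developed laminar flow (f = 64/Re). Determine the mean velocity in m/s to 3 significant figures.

V ≈ 0.0856 m/s

For laminar flow, f = 64/Re with Re = ρVD/μ, so Darcy-Weisbach reduces to ΔP = 32μLV/D². Solving for V: V = ΔP·D²/(32μL) = 3810·(0.00832)²/(32·0.000926·104) = 0.08558 m/s.
Check: Re = ρVD/μ = 1020·0.08558·0.00832/0.000926 = 784.3 < 2300, so the laminar assumption holds.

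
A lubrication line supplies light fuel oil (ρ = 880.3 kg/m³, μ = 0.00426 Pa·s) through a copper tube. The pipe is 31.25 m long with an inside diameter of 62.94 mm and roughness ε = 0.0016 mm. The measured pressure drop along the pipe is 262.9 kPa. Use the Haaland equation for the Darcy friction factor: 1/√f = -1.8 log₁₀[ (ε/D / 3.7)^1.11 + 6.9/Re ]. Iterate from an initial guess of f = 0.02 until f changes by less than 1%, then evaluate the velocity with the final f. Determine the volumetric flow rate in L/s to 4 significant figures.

Q ≈ 25.67 L/s

Rearranging Darcy-Weisbach: V = √(2·ΔP·D/(f·L·ρ)). With ε/D = 1.6e-06/0.06294 = 2.54e-05, iterate starting from f = 0.02:
  f = 0.02 → V = √(2·2.629e+05·0.06294/(0.02·31.25·880.3)) = 7.756 m/s; Re = ρVD/μ = 1.009e+05; f → 0.01789
  f = 0.01789 → V = 8.2 m/s; Re = 1.066e+05; f → 0.01769
  f = 0.01769 → V = 8.246 m/s; Re = 1.072e+05; f → 0.01767
Converged (Δf/f < 1%). With the final f = 0.01767: V = √(2·2.629e+05·0.06294/(0.01767·31.25·880.3)) = 8.251 m/s.
Q = V·A = 8.251·(π/4·0.06294²) = 0.02567 m³/s = 25.67 L/s.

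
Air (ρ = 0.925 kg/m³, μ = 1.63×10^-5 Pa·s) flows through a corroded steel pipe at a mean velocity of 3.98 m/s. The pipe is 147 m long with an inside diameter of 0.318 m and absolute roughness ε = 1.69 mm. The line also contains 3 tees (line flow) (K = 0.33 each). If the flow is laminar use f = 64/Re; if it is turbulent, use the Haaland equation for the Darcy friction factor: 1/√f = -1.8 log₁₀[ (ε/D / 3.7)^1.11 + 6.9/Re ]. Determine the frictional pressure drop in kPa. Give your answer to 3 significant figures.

Reynolds number Re = ρVD/μ = 0.925 · 3.98 · 0.318 / 1.63e-05 = 7.182e+04.
Re > 4000 → turbulent. Relative roughness ε/D = 0.00169/0.318 = 0.00531. Haaland: 1/√f = -1.8 log₁₀[(0.00531/3.7)^1.11 + 6.9/7.182e+04] = -1.8 log₁₀[0.000699 + 9.61e-05] = 5.579, so f = 0.03213.
Total minor-loss coefficient ΣK = 3·0.33 = 0.99.
ΔP = [f·L/D + ΣK]·(ρV²/2) = [0.03213·147/0.318 + 0.99]·(0.925·3.98²/2) = [14.85 + 0.99]·7.326 = 116.1 Pa.
ΔP = 116.1 Pa = 0.116 kPa.

ΔP ≈ 0.116 kPa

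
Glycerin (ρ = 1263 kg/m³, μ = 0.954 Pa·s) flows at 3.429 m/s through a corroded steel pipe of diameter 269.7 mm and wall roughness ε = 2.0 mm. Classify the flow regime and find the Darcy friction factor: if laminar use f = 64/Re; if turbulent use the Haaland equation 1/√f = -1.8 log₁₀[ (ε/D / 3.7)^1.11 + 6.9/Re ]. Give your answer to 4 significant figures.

Re = ρVD/μ = 1263·3.429·0.2697/0.954 = 1224.
Re < 2300 → laminar, so f = 64/Re = 0.05227 (roughness is irrelevant in laminar flow).

f ≈ 0.05227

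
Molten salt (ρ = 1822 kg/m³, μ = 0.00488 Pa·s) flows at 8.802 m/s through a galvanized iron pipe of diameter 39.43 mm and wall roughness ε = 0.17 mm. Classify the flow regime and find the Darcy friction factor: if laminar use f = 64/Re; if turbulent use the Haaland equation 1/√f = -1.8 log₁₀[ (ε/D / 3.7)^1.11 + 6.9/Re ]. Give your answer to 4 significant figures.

f ≈ 0.02983

Re = ρVD/μ = 1822·8.802·0.03943/0.00488 = 1.296e+05.
Re > 4000 → turbulent. ε/D = 0.00017/0.03943 = 0.00431; Haaland: 1/√f = -1.8 log₁₀[0.000554 + 5.32e-05] = 5.79, so f = 0.02983.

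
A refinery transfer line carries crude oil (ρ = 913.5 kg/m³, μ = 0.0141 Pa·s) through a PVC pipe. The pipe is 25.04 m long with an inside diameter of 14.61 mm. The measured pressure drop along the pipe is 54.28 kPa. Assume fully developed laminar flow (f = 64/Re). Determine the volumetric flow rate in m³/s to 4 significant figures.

Q ≈ 1.719×10^-4 m³/s

For laminar flow, f = 64/Re with Re = ρVD/μ, so Darcy-Weisbach reduces to ΔP = 32μLV/D². Solving for V: V = ΔP·D²/(32μL) = 5.428e+04·(0.01461)²/(32·0.0141·25.04) = 1.026 m/s.
Check: Re = ρVD/μ = 913.5·1.026·0.01461/0.0141 = 970.7 < 2300, so the laminar assumption holds.
Q = V·A = 1.026·(π/4·0.01461²) = 0.0001719 m³/s = 1.719×10^-4 m³/s.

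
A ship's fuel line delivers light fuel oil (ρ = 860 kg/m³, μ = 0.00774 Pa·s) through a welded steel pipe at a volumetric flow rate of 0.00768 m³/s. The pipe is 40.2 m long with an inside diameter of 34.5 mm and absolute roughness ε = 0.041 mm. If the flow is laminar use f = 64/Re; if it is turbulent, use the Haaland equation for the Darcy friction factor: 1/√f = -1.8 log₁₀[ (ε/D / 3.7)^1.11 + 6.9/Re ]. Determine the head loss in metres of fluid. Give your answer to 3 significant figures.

Cross-sectional area A = πD²/4 = π(0.0345)²/4 = 0.0009348 m²; mean velocity V = Q/A = 0.00768/0.0009348 = 8.215 m/s.
Reynolds number Re = ρVD/μ = 860 · 8.215 · 0.0345 / 0.00774 = 3.149e+04.
Re > 4000 → turbulent. Relative roughness ε/D = 4.1e-05/0.0345 = 0.00119. Haaland: 1/√f = -1.8 log₁₀[(0.00119/3.7)^1.11 + 6.9/3.149e+04] = -1.8 log₁₀[0.000133 + 0.000219] = 6.217, so f = 0.02587.
Darcy-Weisbach: ΔP = f(L/D)(ρV²/2) = 0.02587·(40.2/0.0345)·(860·8.215²/2) = 0.02587·1165·2.902e+04 = 8.75e+05 Pa.
Head loss h_f = ΔP/(ρg) = 8.75e+05/(860·9.81) = 104 m.

h_f ≈ 104 m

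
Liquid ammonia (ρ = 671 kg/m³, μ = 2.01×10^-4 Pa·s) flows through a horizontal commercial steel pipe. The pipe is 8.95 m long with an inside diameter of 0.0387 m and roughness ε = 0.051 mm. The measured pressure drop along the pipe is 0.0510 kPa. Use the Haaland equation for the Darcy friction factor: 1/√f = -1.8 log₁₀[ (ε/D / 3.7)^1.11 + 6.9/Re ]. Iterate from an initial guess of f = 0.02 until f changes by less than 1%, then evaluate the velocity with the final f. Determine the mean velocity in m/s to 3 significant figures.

Rearranging Darcy-Weisbach: V = √(2·ΔP·D/(f·L·ρ)). With ε/D = 5.1e-05/0.0387 = 0.00132, iterate starting from f = 0.02:
  f = 0.02 → V = √(2·51·0.0387/(0.02·8.95·671)) = 0.1813 m/s; Re = ρVD/μ = 2.342e+04; f → 0.02745
  f = 0.02745 → V = 0.1547 m/s; Re = 1.999e+04; f → 0.02823
  f = 0.02823 → V = 0.1526 m/s; Re = 1.971e+04; f → 0.02831
Converged (Δf/f < 1%). With the final f = 0.02831: V = √(2·51·0.0387/(0.02831·8.95·671)) = 0.1524 m/s.

V ≈ 0.152 m/s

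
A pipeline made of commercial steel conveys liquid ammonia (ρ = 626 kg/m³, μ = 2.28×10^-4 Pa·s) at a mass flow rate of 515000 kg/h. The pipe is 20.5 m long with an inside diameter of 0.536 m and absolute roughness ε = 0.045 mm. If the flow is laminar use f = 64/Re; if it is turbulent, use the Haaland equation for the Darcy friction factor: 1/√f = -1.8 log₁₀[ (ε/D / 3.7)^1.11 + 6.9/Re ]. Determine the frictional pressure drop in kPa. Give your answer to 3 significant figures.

ṁ = 515000 kg/h = 515000/3600 = 143.1 kg/s.
A = πD²/4 = π(0.536)²/4 = 0.2256 m²; mean velocity V = ṁ/(ρA) = 143.1/(626 · 0.2256) = 1.013 m/s.
Reynolds number Re = ρVD/μ = 626 · 1.013 · 0.536 / 0.000228 = 1.49e+06.
Re > 4000 → turbulent. Relative roughness ε/D = 4.5e-05/0.536 = 8.4e-05. Haaland: 1/√f = -1.8 log₁₀[(8.4e-05/3.7)^1.11 + 6.9/1.49e+06] = -1.8 log₁₀[7e-06 + 4.63e-06] = 8.882, so f = 0.01268.
Darcy-Weisbach: ΔP = f(L/D)(ρV²/2) = 0.01268·(20.5/0.536)·(626·1.013²/2) = 0.01268·38.25·321 = 155.6 Pa.
ΔP = 155.6 Pa = 0.156 kPa.

ΔP ≈ 0.156 kPa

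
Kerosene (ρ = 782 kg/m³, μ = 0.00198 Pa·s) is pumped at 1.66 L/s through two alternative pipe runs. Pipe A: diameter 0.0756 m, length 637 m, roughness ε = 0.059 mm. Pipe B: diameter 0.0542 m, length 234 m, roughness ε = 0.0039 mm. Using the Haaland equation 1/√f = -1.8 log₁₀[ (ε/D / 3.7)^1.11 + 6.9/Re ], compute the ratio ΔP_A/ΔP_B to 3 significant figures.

ΔP_A/ΔP_B ≈ 0.581

Pipe A: V = Q/A = 0.00166/0.004489 = 0.3698 m/s; Re = 1.104e+04; ε/D = 0.00078; Haaland → f = 0.03111; ΔP_A = f(L/D)(ρV²/2) = 1.401e+04 Pa.
Pipe B: V = Q/A = 0.00166/0.002307 = 0.7195 m/s; Re = 1.54e+04; ε/D = 7.2e-05; Haaland → f = 0.02762; ΔP_B = f(L/D)(ρV²/2) = 2.413e+04 Pa.
ΔP_A/ΔP_B = 1.401e+04/2.413e+04 = 0.581.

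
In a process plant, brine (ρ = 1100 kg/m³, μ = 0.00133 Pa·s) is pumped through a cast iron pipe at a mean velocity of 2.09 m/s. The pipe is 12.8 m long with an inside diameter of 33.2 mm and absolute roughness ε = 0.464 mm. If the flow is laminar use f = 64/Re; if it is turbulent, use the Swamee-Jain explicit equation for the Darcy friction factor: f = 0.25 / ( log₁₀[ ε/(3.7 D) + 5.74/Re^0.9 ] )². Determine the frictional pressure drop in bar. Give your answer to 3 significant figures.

ΔP ≈ 0.405 bar

Reynolds number Re = ρVD/μ = 1100 · 2.09 · 0.0332 / 0.00133 = 5.739e+04.
Re > 4000 → turbulent. Relative roughness ε/D = 0.000464/0.0332 = 0.014. Swamee-Jain: f = 0.25/(log₁₀[0.014/3.7 + 5.74/5.739e+04^0.9])² = 0.25/(log₁₀[0.00378 + 0.000299])² = 0.25/(-2.39)² = 0.04378.
Darcy-Weisbach: ΔP = f(L/D)(ρV²/2) = 0.04378·(12.8/0.0332)·(1100·2.09²/2) = 0.04378·385.5·2402 = 4.055e+04 Pa.
ΔP = 4.055e+04 Pa = 0.405 bar.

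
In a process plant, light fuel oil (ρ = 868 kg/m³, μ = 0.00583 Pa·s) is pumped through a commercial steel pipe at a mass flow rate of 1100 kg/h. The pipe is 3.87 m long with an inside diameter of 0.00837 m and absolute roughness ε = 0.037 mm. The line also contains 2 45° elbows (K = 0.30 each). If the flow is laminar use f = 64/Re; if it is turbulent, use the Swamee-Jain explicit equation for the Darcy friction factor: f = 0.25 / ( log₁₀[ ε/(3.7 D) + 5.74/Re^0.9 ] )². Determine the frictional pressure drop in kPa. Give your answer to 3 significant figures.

ṁ = 1100 kg/h = 1100/3600 = 0.3056 kg/s.
A = πD²/4 = π(0.00837)²/4 = 5.502e-05 m²; mean velocity V = ṁ/(ρA) = 0.3056/(868 · 5.502e-05) = 6.398 m/s.
Reynolds number Re = ρVD/μ = 868 · 6.398 · 0.00837 / 0.00583 = 7973.
Re > 4000 → turbulent. Relative roughness ε/D = 3.7e-05/0.00837 = 0.00442. Swamee-Jain: f = 0.25/(log₁₀[0.00442/3.7 + 5.74/7973^0.9])² = 0.25/(log₁₀[0.00119 + 0.00177])² = 0.25/(-2.528)² = 0.03911.
Total minor-loss coefficient ΣK = 2·0.3 = 0.6.
ΔP = [f·L/D + ΣK]·(ρV²/2) = [0.03911·3.87/0.00837 + 0.6]·(868·6.398²/2) = [18.08 + 0.6]·1.776e+04 = 3.319e+05 Pa.
ΔP = 3.319e+05 Pa = 332 kPa.

ΔP ≈ 332 kPa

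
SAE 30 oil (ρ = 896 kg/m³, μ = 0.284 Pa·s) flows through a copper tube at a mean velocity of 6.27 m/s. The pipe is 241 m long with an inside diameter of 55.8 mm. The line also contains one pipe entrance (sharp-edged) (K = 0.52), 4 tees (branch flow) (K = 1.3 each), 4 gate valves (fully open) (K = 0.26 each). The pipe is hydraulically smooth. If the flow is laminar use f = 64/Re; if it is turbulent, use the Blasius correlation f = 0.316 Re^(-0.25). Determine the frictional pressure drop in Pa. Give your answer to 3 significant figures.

Reynolds number Re = ρVD/μ = 896 · 6.27 · 0.0558 / 0.284 = 1104.
Re < 2300 → laminar flow, so f = 64/Re = 64/1104 = 0.05798 (the turbulent correlation is not needed).
Total minor-loss coefficient ΣK = 1·0.52 + 4·1.3 + 4·0.26 = 6.76.
ΔP = [f·L/D + ΣK]·(ρV²/2) = [0.05798·241/0.0558 + 6.76]·(896·6.27²/2) = [250.4 + 6.76]·1.761e+04 = 4.53e+06 Pa.

ΔP ≈ 4.53×10^6 Pa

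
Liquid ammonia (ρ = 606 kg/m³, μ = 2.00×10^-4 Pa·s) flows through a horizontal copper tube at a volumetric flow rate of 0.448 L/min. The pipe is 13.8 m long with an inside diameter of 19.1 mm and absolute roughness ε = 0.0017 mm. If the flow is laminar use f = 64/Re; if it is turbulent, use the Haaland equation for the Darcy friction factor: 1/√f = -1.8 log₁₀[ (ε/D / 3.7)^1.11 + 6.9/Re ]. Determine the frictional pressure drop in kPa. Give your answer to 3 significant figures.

Q = 0.448 L/min = 0.448/60000 = 7.467e-06 m³/s.
Cross-sectional area A = πD²/4 = π(0.0191)²/4 = 0.0002865 m²; mean velocity V = Q/A = 7.467e-06/0.0002865 = 0.02606 m/s.
Reynolds number Re = ρVD/μ = 606 · 0.02606 · 0.0191 / 0.0002 = 1508.
Re < 2300 → laminar flow, so f = 64/Re = 64/1508 = 0.04244 (the turbulent correlation is not needed).
Darcy-Weisbach: ΔP = f(L/D)(ρV²/2) = 0.04244·(13.8/0.0191)·(606·0.02606²/2) = 0.04244·722.5·0.2058 = 6.309 Pa.
ΔP = 6.309 Pa = 0.00631 kPa.

ΔP ≈ 0.00631 kPa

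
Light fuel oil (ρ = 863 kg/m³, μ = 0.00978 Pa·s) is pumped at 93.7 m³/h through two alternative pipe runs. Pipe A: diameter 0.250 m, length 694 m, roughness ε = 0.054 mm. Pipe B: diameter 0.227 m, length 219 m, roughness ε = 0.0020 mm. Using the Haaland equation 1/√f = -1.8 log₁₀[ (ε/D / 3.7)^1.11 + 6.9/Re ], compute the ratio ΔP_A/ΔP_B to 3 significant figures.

Pipe A: V = Q/A = 0.02603/0.04909 = 0.5302 m/s; Re = 1.17e+04; ε/D = 0.000216; Haaland → f = 0.02986; ΔP_A = f(L/D)(ρV²/2) = 1.006e+04 Pa.
Pipe B: V = Q/A = 0.02603/0.04047 = 0.6431 m/s; Re = 1.288e+04; ε/D = 8.81e-06; Haaland → f = 0.02885; ΔP_B = f(L/D)(ρV²/2) = 4968 Pa.
ΔP_A/ΔP_B = 1.006e+04/4968 = 2.02.

ΔP_A/ΔP_B ≈ 2.02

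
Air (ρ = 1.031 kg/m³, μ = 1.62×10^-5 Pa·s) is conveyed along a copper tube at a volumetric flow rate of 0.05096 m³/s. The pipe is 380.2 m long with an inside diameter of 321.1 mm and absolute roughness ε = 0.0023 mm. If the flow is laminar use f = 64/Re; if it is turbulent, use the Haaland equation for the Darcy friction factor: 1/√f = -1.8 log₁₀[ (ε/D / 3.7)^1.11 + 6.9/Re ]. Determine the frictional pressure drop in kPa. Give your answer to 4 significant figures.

Cross-sectional area A = πD²/4 = π(0.3211)²/4 = 0.08098 m²; mean velocity V = Q/A = 0.05096/0.08098 = 0.6293 m/s.
Reynolds number Re = ρVD/μ = 1.031 · 0.6293 · 0.3211 / 1.62e-05 = 1.286e+04.
Re > 4000 → turbulent. Relative roughness ε/D = 2.3e-06/0.3211 = 7.16e-06. Haaland: 1/√f = -1.8 log₁₀[(7.16e-06/3.7)^1.11 + 6.9/1.286e+04] = -1.8 log₁₀[4.55e-07 + 0.000537] = 5.886, so f = 0.02886.
Darcy-Weisbach: ΔP = f(L/D)(ρV²/2) = 0.02886·(380.2/0.3211)·(1.031·0.6293²/2) = 0.02886·1184·0.2041 = 6.977 Pa.
ΔP = 6.977 Pa = 0.006977 kPa.

ΔP ≈ 0.006977 kPa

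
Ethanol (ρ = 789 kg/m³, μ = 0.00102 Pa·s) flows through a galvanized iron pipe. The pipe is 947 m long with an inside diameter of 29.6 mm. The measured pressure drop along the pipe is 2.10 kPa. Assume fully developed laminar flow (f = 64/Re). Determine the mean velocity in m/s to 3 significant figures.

V ≈ 0.0595 m/s

For laminar flow, f = 64/Re with Re = ρVD/μ, so Darcy-Weisbach reduces to ΔP = 32μLV/D². Solving for V: V = ΔP·D²/(32μL) = 2100·(0.0296)²/(32·0.00102·947) = 0.05953 m/s.
Check: Re = ρVD/μ = 789·0.05953·0.0296/0.00102 = 1363 < 2300, so the laminar assumption holds.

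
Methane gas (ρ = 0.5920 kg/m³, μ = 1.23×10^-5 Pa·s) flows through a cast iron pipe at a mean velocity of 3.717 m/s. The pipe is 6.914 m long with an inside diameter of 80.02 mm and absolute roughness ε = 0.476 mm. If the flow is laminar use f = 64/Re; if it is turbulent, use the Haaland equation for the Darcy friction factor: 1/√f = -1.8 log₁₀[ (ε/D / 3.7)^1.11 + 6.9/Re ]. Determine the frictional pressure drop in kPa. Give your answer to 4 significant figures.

ΔP ≈ 0.01302 kPa

Reynolds number Re = ρVD/μ = 0.592 · 3.717 · 0.08002 / 1.23e-05 = 1.432e+04.
Re > 4000 → turbulent. Relative roughness ε/D = 0.000476/0.08002 = 0.00595. Haaland: 1/√f = -1.8 log₁₀[(0.00595/3.7)^1.11 + 6.9/1.432e+04] = -1.8 log₁₀[0.000792 + 0.000482] = 5.211, so f = 0.03683.
Darcy-Weisbach: ΔP = f(L/D)(ρV²/2) = 0.03683·(6.914/0.08002)·(0.592·3.717²/2) = 0.03683·86.4·4.09 = 13.02 Pa.
ΔP = 13.02 Pa = 0.01302 kPa.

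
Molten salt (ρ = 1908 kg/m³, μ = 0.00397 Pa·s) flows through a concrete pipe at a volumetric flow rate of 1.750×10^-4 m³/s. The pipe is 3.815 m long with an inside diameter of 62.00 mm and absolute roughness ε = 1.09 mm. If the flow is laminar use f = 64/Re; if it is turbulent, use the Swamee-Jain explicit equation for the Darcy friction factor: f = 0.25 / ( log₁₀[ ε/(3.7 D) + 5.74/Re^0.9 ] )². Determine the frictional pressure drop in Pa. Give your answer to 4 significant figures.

ΔP ≈ 7.308 Pa

Cross-sectional area A = πD²/4 = π(0.062)²/4 = 0.003019 m²; mean velocity V = Q/A = 0.000175/0.003019 = 0.05796 m/s.
Reynolds number Re = ρVD/μ = 1908 · 0.05796 · 0.062 / 0.00397 = 1727.
Re < 2300 → laminar flow, so f = 64/Re = 64/1727 = 0.03705 (the turbulent correlation is not needed).
Darcy-Weisbach: ΔP = f(L/D)(ρV²/2) = 0.03705·(3.815/0.062)·(1908·0.05796²/2) = 0.03705·61.53·3.205 = 7.308 Pa.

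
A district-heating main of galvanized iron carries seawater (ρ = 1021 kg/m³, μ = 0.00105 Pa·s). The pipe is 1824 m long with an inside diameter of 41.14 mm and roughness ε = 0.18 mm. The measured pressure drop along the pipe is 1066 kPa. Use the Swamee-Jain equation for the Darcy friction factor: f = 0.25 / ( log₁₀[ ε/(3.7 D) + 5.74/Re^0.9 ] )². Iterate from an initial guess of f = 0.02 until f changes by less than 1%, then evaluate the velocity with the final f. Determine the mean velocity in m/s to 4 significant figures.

Rearranging Darcy-Weisbach: V = √(2·ΔP·D/(f·L·ρ)). With ε/D = 0.00018/0.04114 = 0.00438, iterate starting from f = 0.02:
  f = 0.02 → V = √(2·1.066e+06·0.04114/(0.02·1824·1021)) = 1.535 m/s; Re = ρVD/μ = 6.139e+04; f → 0.03112
  f = 0.03112 → V = 1.23 m/s; Re = 4.921e+04; f → 0.03152
  f = 0.03152 → V = 1.222 m/s; Re = 4.89e+04; f → 0.03153
Converged (Δf/f < 1%). With the final f = 0.03153: V = √(2·1.066e+06·0.04114/(0.03153·1824·1021)) = 1.222 m/s.

V ≈ 1.222 m/s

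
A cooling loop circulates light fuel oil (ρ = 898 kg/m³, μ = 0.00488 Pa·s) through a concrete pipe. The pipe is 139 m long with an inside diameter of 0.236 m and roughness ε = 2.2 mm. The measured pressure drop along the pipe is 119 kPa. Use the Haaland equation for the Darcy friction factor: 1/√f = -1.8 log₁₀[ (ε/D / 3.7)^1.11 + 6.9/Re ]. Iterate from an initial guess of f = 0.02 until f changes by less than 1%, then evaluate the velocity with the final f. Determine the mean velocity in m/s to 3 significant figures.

V ≈ 3.46 m/s

Rearranging Darcy-Weisbach: V = √(2·ΔP·D/(f·L·ρ)). With ε/D = 0.0022/0.236 = 0.00932, iterate starting from f = 0.02:
  f = 0.02 → V = √(2·1.19e+05·0.236/(0.02·139·898)) = 4.743 m/s; Re = ρVD/μ = 2.06e+05; f → 0.03738
  f = 0.03738 → V = 3.47 m/s; Re = 1.507e+05; f → 0.03748
Converged (Δf/f < 1%). With the final f = 0.03748: V = √(2·1.19e+05·0.236/(0.03748·139·898)) = 3.465 m/s.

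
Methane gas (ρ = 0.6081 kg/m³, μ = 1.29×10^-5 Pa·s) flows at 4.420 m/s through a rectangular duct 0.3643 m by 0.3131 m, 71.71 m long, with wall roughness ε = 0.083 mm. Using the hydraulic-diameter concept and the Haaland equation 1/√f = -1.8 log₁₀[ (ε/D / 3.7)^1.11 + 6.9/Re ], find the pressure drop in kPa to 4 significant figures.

ΔP ≈ 0.02546 kPa

Hydraulic diameter D_h = 4A/P = 4·(0.3643·0.3131)/(2·(0.3643+0.3131)) = 0.4562/1.355 = 0.3368 m.
Re = ρVD_h/μ = 0.6081·4.42·0.3368/1.29e-05 = 7.017e+04.
ε/D_h = 8.3e-05/0.3368 = 0.000246; Haaland gives 1/√f = -1.8 log₁₀[2.31e-05+9.83e-05] = 7.048, so f = 0.02013.
ΔP = f(L/D_h)(ρV²/2) = 0.02013·71.71/0.3368·5.94 = 25.46 Pa.
ΔP = 0.02546 kPa.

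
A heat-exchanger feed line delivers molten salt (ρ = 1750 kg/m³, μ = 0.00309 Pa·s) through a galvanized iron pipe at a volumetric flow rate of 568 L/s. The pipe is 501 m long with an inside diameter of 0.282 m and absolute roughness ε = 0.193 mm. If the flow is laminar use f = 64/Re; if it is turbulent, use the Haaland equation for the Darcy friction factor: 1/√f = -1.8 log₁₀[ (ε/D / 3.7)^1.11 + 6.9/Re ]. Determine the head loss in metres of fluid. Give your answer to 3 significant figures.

Q = 568 L/s = 568/1000 = 0.568 m³/s.
Cross-sectional area A = πD²/4 = π(0.282)²/4 = 0.06246 m²; mean velocity V = Q/A = 0.568/0.06246 = 9.094 m/s.
Reynolds number Re = ρVD/μ = 1750 · 9.094 · 0.282 / 0.00309 = 1.452e+06.
Re > 4000 → turbulent. Relative roughness ε/D = 0.000193/0.282 = 0.000684. Haaland: 1/√f = -1.8 log₁₀[(0.000684/3.7)^1.11 + 6.9/1.452e+06] = -1.8 log₁₀[7.19e-05 + 4.75e-06] = 7.408, so f = 0.01822.
Darcy-Weisbach: ΔP = f(L/D)(ρV²/2) = 0.01822·(501/0.282)·(1750·9.094²/2) = 0.01822·1777·7.236e+04 = 2.343e+06 Pa.
Head loss h_f = ΔP/(ρg) = 2.343e+06/(1750·9.81) = 136 m.

h_f ≈ 136 m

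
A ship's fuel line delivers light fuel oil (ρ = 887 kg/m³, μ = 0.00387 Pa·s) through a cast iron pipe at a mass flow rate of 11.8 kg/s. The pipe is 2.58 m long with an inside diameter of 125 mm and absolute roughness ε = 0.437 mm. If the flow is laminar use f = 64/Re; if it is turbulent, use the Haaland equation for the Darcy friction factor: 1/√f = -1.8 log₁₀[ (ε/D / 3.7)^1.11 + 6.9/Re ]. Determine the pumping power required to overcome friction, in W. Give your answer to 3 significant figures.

P ≈ 4.37 W

A = πD²/4 = π(0.125)²/4 = 0.01227 m²; mean velocity V = ṁ/(ρA) = 11.8/(887 · 0.01227) = 1.084 m/s.
Reynolds number Re = ρVD/μ = 887 · 1.084 · 0.125 / 0.00387 = 3.106e+04.
Re > 4000 → turbulent. Relative roughness ε/D = 0.000437/0.125 = 0.0035. Haaland: 1/√f = -1.8 log₁₀[(0.0035/3.7)^1.11 + 6.9/3.106e+04] = -1.8 log₁₀[0.000439 + 0.000222] = 5.723, so f = 0.03053.
Darcy-Weisbach: ΔP = f(L/D)(ρV²/2) = 0.03053·(2.58/0.125)·(887·1.084²/2) = 0.03053·20.64·521.2 = 328.4 Pa.
Q = ṁ/ρ = 11.8/887 = 0.0133 m³/s.
Pumping power P = QΔP = 0.0133·328.4 = 4.369 W = 4.37 W.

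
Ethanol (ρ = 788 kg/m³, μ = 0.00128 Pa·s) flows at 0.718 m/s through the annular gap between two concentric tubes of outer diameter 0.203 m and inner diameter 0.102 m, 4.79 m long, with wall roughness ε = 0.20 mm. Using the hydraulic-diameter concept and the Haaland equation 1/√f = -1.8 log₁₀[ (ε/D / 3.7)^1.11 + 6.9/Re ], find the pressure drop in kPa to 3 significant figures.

Hydraulic diameter D_h = 4A/P = D_o - D_i = 0.203 - 0.102 = 0.101 m.
Re = ρVD_h/μ = 788·0.718·0.101/0.00128 = 4.464e+04.
ε/D_h = 0.0002/0.101 = 0.00198; Haaland gives 1/√f = -1.8 log₁₀[0.000234+0.000155] = 6.14, so f = 0.02653.
ΔP = f(L/D_h)(ρV²/2) = 0.02653·4.79/0.101·203.1 = 255.6 Pa.
ΔP = 0.256 kPa.

ΔP ≈ 0.256 kPa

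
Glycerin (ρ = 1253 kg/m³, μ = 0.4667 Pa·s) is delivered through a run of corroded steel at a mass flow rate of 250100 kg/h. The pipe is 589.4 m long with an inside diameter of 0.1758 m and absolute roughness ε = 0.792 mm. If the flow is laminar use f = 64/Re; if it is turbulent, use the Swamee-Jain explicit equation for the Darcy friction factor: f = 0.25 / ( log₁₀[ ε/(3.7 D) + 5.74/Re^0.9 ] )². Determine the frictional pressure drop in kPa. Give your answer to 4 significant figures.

ΔP ≈ 650.6 kPa

ṁ = 250100 kg/h = 250100/3600 = 69.47 kg/s.
A = πD²/4 = π(0.1758)²/4 = 0.02427 m²; mean velocity V = ṁ/(ρA) = 69.47/(1253 · 0.02427) = 2.284 m/s.
Reynolds number Re = ρVD/μ = 1253 · 2.284 · 0.1758 / 0.467 = 1078.
Re < 2300 → laminar flow, so f = 64/Re = 64/1078 = 0.05936 (the turbulent correlation is not needed).
Darcy-Weisbach: ΔP = f(L/D)(ρV²/2) = 0.05936·(589.4/0.1758)·(1253·2.284²/2) = 0.05936·3353·3269 = 6.506e+05 Pa.
ΔP = 6.506e+05 Pa = 650.6 kPa.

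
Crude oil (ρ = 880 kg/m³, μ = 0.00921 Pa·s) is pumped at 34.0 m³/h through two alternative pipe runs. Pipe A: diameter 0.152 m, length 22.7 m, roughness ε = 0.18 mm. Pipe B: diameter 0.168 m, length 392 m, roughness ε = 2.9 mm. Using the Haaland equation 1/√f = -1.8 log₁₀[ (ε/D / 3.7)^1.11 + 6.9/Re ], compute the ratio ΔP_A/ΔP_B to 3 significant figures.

ΔP_A/ΔP_B ≈ 0.0642

Pipe A: V = Q/A = 0.009444/0.01815 = 0.5205 m/s; Re = 7559; ε/D = 0.00118; Haaland → f = 0.03473; ΔP_A = f(L/D)(ρV²/2) = 618.3 Pa.
Pipe B: V = Q/A = 0.009444/0.02217 = 0.4261 m/s; Re = 6839; ε/D = 0.0173; Haaland → f = 0.05165; ΔP_B = f(L/D)(ρV²/2) = 9626 Pa.
ΔP_A/ΔP_B = 618.3/9626 = 0.0642.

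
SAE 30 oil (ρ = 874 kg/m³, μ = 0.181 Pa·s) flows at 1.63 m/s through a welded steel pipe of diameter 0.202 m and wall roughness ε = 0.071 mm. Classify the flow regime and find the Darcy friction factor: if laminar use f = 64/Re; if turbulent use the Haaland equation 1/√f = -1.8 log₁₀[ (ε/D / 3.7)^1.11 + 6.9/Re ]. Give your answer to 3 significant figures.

Re = ρVD/μ = 874·1.63·0.202/0.181 = 1590.
Re < 2300 → laminar, so f = 64/Re = 0.04025 (roughness is irrelevant in laminar flow).

f ≈ 0.0403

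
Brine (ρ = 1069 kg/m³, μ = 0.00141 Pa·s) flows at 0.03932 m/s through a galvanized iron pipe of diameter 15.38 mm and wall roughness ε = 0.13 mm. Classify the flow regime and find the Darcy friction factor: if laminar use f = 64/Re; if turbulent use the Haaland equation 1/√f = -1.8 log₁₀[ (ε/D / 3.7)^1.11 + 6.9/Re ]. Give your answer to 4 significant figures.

f ≈ 0.1396

Re = ρVD/μ = 1069·0.03932·0.01538/0.00141 = 458.5.
Re < 2300 → laminar, so f = 64/Re = 0.1396 (roughness is irrelevant in laminar flow).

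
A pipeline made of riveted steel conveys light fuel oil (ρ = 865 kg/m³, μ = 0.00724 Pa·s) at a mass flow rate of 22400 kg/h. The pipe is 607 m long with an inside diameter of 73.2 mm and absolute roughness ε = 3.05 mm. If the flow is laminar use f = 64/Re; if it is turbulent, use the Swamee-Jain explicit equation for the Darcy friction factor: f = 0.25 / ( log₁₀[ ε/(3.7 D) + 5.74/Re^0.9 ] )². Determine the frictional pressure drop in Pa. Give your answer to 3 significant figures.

ΔP ≈ 717000 Pa

ṁ = 22400 kg/h = 22400/3600 = 6.222 kg/s.
A = πD²/4 = π(0.0732)²/4 = 0.004208 m²; mean velocity V = ṁ/(ρA) = 6.222/(865 · 0.004208) = 1.709 m/s.
Reynolds number Re = ρVD/μ = 865 · 1.709 · 0.0732 / 0.00724 = 1.495e+04.
Re > 4000 → turbulent. Relative roughness ε/D = 0.00305/0.0732 = 0.0417. Swamee-Jain: f = 0.25/(log₁₀[0.0417/3.7 + 5.74/1.495e+04^0.9])² = 0.25/(log₁₀[0.0113 + 0.001])² = 0.25/(-1.911)² = 0.06843.
Darcy-Weisbach: ΔP = f(L/D)(ρV²/2) = 0.06843·(607/0.0732)·(865·1.709²/2) = 0.06843·8292·1264 = 7.171e+05 Pa.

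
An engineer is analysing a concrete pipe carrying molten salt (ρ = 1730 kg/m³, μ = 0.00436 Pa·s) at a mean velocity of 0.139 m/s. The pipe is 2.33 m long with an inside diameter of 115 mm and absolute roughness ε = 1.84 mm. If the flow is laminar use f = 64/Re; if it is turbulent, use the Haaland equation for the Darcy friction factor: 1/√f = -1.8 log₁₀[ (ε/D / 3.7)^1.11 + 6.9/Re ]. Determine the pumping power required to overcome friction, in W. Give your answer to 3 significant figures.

Reynolds number Re = ρVD/μ = 1730 · 0.139 · 0.115 / 0.00436 = 6343.
Re > 4000 → turbulent. Relative roughness ε/D = 0.00184/0.115 = 0.016. Haaland: 1/√f = -1.8 log₁₀[(0.016/3.7)^1.11 + 6.9/6343] = -1.8 log₁₀[0.00238 + 0.00109] = 4.429, so f = 0.05098.
Darcy-Weisbach: ΔP = f(L/D)(ρV²/2) = 0.05098·(2.33/0.115)·(1730·0.139²/2) = 0.05098·20.26·16.71 = 17.26 Pa.
Q = V·A = 0.139·0.01039 = 0.001444 m³/s.
Pumping power P = QΔP = 0.001444·17.26 = 0.02493 W = 0.0249 W.

P ≈ 0.0249 W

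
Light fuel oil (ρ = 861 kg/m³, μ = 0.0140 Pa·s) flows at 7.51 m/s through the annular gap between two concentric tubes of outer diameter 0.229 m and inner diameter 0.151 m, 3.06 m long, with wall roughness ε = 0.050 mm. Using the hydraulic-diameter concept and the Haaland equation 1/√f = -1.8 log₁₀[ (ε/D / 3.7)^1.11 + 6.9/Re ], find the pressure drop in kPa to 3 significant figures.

Hydraulic diameter D_h = 4A/P = D_o - D_i = 0.229 - 0.151 = 0.078 m.
Re = ρVD_h/μ = 861·7.51·0.078/0.014 = 3.603e+04.
ε/D_h = 5e-05/0.078 = 0.000641; Haaland gives 1/√f = -1.8 log₁₀[6.68e-05+0.000192] = 6.458, so f = 0.02398.
ΔP = f(L/D_h)(ρV²/2) = 0.02398·3.06/0.078·2.428e+04 = 2.284e+04 Pa.
ΔP = 22.8 kPa.

ΔP ≈ 22.8 kPa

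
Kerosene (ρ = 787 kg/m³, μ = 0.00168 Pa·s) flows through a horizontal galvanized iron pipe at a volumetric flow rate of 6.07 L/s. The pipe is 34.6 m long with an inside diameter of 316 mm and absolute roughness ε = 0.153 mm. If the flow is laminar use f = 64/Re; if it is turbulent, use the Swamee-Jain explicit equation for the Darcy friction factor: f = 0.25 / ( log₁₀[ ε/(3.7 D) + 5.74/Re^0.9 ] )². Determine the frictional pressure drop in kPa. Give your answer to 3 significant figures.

Q = 6.07 L/s = 6.07/1000 = 0.00607 m³/s.
Cross-sectional area A = πD²/4 = π(0.316)²/4 = 0.07843 m²; mean velocity V = Q/A = 0.00607/0.07843 = 0.0774 m/s.
Reynolds number Re = ρVD/μ = 787 · 0.0774 · 0.316 / 0.00168 = 1.146e+04.
Re > 4000 → turbulent. Relative roughness ε/D = 0.000153/0.316 = 0.000484. Swamee-Jain: f = 0.25/(log₁₀[0.000484/3.7 + 5.74/1.146e+04^0.9])² = 0.25/(log₁₀[0.000131 + 0.00128])² = 0.25/(-2.852)² = 0.03074.
Darcy-Weisbach: ΔP = f(L/D)(ρV²/2) = 0.03074·(34.6/0.316)·(787·0.0774²/2) = 0.03074·109.5·2.357 = 7.934 Pa.
ΔP = 7.934 Pa = 0.00793 kPa.

ΔP ≈ 0.00793 kPa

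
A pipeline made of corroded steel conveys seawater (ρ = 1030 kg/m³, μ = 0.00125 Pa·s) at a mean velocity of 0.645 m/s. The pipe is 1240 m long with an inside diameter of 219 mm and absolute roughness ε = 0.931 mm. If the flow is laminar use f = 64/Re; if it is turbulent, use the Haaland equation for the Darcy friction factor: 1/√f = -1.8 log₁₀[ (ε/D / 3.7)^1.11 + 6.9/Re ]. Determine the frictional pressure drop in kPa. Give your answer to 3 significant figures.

ΔP ≈ 36.2 kPa

Reynolds number Re = ρVD/μ = 1030 · 0.645 · 0.219 / 0.00125 = 1.164e+05.
Re > 4000 → turbulent. Relative roughness ε/D = 0.000931/0.219 = 0.00425. Haaland: 1/√f = -1.8 log₁₀[(0.00425/3.7)^1.11 + 6.9/1.164e+05] = -1.8 log₁₀[0.000546 + 5.93e-05] = 5.793, so f = 0.0298.
Darcy-Weisbach: ΔP = f(L/D)(ρV²/2) = 0.0298·(1240/0.219)·(1030·0.645²/2) = 0.0298·5662·214.3 = 3.615e+04 Pa.
ΔP = 3.615e+04 Pa = 36.2 kPa.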